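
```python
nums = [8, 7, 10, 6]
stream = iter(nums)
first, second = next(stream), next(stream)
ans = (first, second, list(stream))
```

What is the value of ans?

Step 1: Create iterator over [8, 7, 10, 6].
Step 2: first = 8, second = 7.
Step 3: Remaining elements: [10, 6].
Therefore ans = (8, 7, [10, 6]).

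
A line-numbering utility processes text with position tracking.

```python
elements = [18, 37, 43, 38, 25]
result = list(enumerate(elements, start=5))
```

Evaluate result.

Step 1: enumerate with start=5:
  (5, 18)
  (6, 37)
  (7, 43)
  (8, 38)
  (9, 25)
Therefore result = [(5, 18), (6, 37), (7, 43), (8, 38), (9, 25)].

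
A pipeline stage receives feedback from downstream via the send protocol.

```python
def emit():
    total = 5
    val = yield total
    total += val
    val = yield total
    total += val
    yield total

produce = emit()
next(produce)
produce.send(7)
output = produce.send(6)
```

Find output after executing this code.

Step 1: next() -> yield total=5.
Step 2: send(7) -> val=7, total = 5+7 = 12, yield 12.
Step 3: send(6) -> val=6, total = 12+6 = 18, yield 18.
Therefore output = 18.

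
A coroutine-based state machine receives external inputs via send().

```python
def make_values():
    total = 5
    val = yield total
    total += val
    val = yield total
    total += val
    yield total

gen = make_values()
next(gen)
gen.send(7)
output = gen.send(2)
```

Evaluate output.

Step 1: next() -> yield total=5.
Step 2: send(7) -> val=7, total = 5+7 = 12, yield 12.
Step 3: send(2) -> val=2, total = 12+2 = 14, yield 14.
Therefore output = 14.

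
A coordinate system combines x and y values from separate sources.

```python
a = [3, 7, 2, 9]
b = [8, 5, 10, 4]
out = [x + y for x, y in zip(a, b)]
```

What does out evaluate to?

Step 1: Add corresponding elements:
  3 + 8 = 11
  7 + 5 = 12
  2 + 10 = 12
  9 + 4 = 13
Therefore out = [11, 12, 12, 13].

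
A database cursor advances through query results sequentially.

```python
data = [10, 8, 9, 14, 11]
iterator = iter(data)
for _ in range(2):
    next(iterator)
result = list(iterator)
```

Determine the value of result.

Step 1: Create iterator over [10, 8, 9, 14, 11].
Step 2: Advance 2 positions (consuming [10, 8]).
Step 3: list() collects remaining elements: [9, 14, 11].
Therefore result = [9, 14, 11].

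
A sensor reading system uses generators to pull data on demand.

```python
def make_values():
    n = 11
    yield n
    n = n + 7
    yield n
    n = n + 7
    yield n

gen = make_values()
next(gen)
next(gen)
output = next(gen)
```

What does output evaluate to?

Step 1: Trace through generator execution:
  Yield 1: n starts at 11, yield 11
  Yield 2: n = 11 + 7 = 18, yield 18
  Yield 3: n = 18 + 7 = 25, yield 25
Step 2: First next() gets 11, second next() gets the second value, third next() yields 25.
Therefore output = 25.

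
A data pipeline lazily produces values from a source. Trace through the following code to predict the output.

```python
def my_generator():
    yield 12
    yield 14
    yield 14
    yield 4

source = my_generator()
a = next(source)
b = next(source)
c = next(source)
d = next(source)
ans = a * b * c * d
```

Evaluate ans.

Step 1: Create generator and consume all values:
  a = next(source) = 12
  b = next(source) = 14
  c = next(source) = 14
  d = next(source) = 4
Step 2: ans = 12 * 14 * 14 * 4 = 9408.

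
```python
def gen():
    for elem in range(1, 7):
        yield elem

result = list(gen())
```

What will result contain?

Step 1: The generator yields each value from range(1, 7).
Step 2: list() consumes all yields: [1, 2, 3, 4, 5, 6].
Therefore result = [1, 2, 3, 4, 5, 6].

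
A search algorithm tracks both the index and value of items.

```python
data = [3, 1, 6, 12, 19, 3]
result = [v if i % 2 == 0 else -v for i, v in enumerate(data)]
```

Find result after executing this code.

Step 1: For each (i, v), keep v if i is even, negate if odd:
  i=0 (even): keep 3
  i=1 (odd): negate to -1
  i=2 (even): keep 6
  i=3 (odd): negate to -12
  i=4 (even): keep 19
  i=5 (odd): negate to -3
Therefore result = [3, -1, 6, -12, 19, -3].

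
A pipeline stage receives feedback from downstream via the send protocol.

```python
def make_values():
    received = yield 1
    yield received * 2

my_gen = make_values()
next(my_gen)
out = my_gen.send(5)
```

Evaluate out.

Step 1: next(my_gen) advances to first yield, producing 1.
Step 2: send(5) resumes, received = 5.
Step 3: yield received * 2 = 5 * 2 = 10.
Therefore out = 10.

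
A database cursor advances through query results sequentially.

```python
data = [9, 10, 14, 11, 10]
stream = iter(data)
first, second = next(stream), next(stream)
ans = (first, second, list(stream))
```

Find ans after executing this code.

Step 1: Create iterator over [9, 10, 14, 11, 10].
Step 2: first = 9, second = 10.
Step 3: Remaining elements: [14, 11, 10].
Therefore ans = (9, 10, [14, 11, 10]).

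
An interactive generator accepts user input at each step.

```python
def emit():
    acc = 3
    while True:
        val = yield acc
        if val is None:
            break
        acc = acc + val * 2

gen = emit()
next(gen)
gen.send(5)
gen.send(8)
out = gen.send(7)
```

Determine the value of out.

Step 1: next() -> yield acc=3.
Step 2: send(5) -> val=5, acc = 3 + 5*2 = 13, yield 13.
Step 3: send(8) -> val=8, acc = 13 + 8*2 = 29, yield 29.
Step 4: send(7) -> val=7, acc = 29 + 7*2 = 43, yield 43.
Therefore out = 43.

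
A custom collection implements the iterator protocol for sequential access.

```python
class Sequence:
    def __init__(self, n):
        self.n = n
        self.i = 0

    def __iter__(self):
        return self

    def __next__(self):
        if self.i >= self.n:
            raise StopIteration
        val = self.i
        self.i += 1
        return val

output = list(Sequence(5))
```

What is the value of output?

Step 1: Sequence(5) creates an iterator counting 0 to 4.
Step 2: list() consumes all values: [0, 1, 2, 3, 4].
Therefore output = [0, 1, 2, 3, 4].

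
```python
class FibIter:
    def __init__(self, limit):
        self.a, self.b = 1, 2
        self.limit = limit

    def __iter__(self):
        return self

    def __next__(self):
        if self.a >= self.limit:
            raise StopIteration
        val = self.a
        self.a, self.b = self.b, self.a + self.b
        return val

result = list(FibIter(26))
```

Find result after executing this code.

Step 1: Fibonacci-like sequence (a=1, b=2) until >= 26:
  Yield 1, then a,b = 2,3
  Yield 2, then a,b = 3,5
  Yield 3, then a,b = 5,8
  Yield 5, then a,b = 8,13
  Yield 8, then a,b = 13,21
  Yield 13, then a,b = 21,34
  Yield 21, then a,b = 34,55
Step 2: 34 >= 26, stop.
Therefore result = [1, 2, 3, 5, 8, 13, 21].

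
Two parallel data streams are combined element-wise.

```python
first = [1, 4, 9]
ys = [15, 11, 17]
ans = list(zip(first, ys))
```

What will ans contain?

Step 1: zip pairs elements at same index:
  Index 0: (1, 15)
  Index 1: (4, 11)
  Index 2: (9, 17)
Therefore ans = [(1, 15), (4, 11), (9, 17)].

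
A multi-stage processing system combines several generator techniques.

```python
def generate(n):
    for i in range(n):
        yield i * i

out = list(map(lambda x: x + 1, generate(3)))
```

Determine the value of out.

Step 1: generate(3) yields squares: [0, 1, 4].
Step 2: map adds 1 to each: [1, 2, 5].
Therefore out = [1, 2, 5].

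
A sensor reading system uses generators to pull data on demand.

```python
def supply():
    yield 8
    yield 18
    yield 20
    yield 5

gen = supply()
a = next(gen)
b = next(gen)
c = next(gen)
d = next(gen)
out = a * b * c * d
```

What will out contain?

Step 1: Create generator and consume all values:
  a = next(gen) = 8
  b = next(gen) = 18
  c = next(gen) = 20
  d = next(gen) = 5
Step 2: out = 8 * 18 * 20 * 5 = 14400.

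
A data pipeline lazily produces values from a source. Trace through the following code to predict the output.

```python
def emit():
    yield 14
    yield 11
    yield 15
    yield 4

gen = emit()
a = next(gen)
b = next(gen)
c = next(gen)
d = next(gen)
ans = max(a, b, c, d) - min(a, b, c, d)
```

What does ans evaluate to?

Step 1: Create generator and consume all values:
  a = next(gen) = 14
  b = next(gen) = 11
  c = next(gen) = 15
  d = next(gen) = 4
Step 2: max = 15, min = 4, ans = 15 - 4 = 11.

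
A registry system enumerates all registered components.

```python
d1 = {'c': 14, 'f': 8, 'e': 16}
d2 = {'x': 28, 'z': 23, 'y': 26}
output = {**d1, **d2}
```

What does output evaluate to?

Step 1: Merge d1 and d2 (d2 values override on key conflicts).
Step 2: d1 has keys ['c', 'f', 'e'], d2 has keys ['x', 'z', 'y'].
Therefore output = {'c': 14, 'f': 8, 'e': 16, 'x': 28, 'z': 23, 'y': 26}.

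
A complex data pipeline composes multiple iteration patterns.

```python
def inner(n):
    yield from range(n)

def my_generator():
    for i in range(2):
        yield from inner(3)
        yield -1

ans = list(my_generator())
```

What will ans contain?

Step 1: For each i in range(2):
  i=0: yield from inner(3) -> [0, 1, 2], then yield -1
  i=1: yield from inner(3) -> [0, 1, 2], then yield -1
Therefore ans = [0, 1, 2, -1, 0, 1, 2, -1].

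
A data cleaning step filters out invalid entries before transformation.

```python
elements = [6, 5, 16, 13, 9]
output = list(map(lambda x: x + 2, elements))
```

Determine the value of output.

Step 1: Apply lambda x: x + 2 to each element:
  6 -> 8
  5 -> 7
  16 -> 18
  13 -> 15
  9 -> 11
Therefore output = [8, 7, 18, 15, 11].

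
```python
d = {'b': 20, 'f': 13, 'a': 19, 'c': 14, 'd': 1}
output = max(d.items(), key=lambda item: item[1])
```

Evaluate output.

Step 1: Find item with maximum value:
  ('b', 20)
  ('f', 13)
  ('a', 19)
  ('c', 14)
  ('d', 1)
Step 2: Maximum value is 20 at key 'b'.
Therefore output = ('b', 20).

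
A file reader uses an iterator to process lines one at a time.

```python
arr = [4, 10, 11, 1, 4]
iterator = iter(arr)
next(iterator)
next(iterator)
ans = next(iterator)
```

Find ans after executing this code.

Step 1: Create iterator over [4, 10, 11, 1, 4].
Step 2: next() consumes 4.
Step 3: next() consumes 10.
Step 4: next() returns 11.
Therefore ans = 11.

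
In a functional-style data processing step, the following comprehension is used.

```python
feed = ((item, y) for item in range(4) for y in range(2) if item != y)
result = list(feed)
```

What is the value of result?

Step 1: Nested generator over range(4) x range(2) where item != y:
  (0, 0): excluded (item == y)
  (0, 1): included
  (1, 0): included
  (1, 1): excluded (item == y)
  (2, 0): included
  (2, 1): included
  (3, 0): included
  (3, 1): included
Therefore result = [(0, 1), (1, 0), (2, 0), (2, 1), (3, 0), (3, 1)].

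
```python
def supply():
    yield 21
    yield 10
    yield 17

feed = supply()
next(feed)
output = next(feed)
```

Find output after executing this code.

Step 1: supply() creates a generator.
Step 2: next(feed) yields 21 (consumed and discarded).
Step 3: next(feed) yields 10, assigned to output.
Therefore output = 10.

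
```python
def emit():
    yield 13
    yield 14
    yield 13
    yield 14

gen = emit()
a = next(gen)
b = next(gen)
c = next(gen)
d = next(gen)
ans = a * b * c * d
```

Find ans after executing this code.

Step 1: Create generator and consume all values:
  a = next(gen) = 13
  b = next(gen) = 14
  c = next(gen) = 13
  d = next(gen) = 14
Step 2: ans = 13 * 14 * 13 * 14 = 33124.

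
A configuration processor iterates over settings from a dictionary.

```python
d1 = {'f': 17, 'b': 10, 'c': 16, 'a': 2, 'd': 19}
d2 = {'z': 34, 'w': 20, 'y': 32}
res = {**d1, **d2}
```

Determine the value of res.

Step 1: Merge d1 and d2 (d2 values override on key conflicts).
Step 2: d1 has keys ['f', 'b', 'c', 'a', 'd'], d2 has keys ['z', 'w', 'y'].
Therefore res = {'f': 17, 'b': 10, 'c': 16, 'a': 2, 'd': 19, 'z': 34, 'w': 20, 'y': 32}.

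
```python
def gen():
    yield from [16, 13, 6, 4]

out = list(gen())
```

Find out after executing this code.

Step 1: yield from delegates to the iterable, yielding each element.
Step 2: Collected values: [16, 13, 6, 4].
Therefore out = [16, 13, 6, 4].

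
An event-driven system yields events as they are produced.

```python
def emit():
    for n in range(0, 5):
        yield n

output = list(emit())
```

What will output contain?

Step 1: The generator yields each value from range(0, 5).
Step 2: list() consumes all yields: [0, 1, 2, 3, 4].
Therefore output = [0, 1, 2, 3, 4].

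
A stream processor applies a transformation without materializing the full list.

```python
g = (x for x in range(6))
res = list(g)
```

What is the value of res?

Step 1: Generator expression iterates range(6): [0, 1, 2, 3, 4, 5].
Step 2: list() collects all values.
Therefore res = [0, 1, 2, 3, 4, 5].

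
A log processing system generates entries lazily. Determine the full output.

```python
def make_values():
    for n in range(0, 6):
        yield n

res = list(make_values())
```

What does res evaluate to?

Step 1: The generator yields each value from range(0, 6).
Step 2: list() consumes all yields: [0, 1, 2, 3, 4, 5].
Therefore res = [0, 1, 2, 3, 4, 5].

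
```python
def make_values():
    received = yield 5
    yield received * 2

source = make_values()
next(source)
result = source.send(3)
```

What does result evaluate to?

Step 1: next(source) advances to first yield, producing 5.
Step 2: send(3) resumes, received = 3.
Step 3: yield received * 2 = 3 * 2 = 6.
Therefore result = 6.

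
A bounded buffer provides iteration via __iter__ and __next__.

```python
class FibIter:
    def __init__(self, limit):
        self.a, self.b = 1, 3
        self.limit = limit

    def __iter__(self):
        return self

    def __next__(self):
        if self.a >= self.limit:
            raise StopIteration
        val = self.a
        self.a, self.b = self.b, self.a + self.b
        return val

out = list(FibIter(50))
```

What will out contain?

Step 1: Fibonacci-like sequence (a=1, b=3) until >= 50:
  Yield 1, then a,b = 3,4
  Yield 3, then a,b = 4,7
  Yield 4, then a,b = 7,11
  Yield 7, then a,b = 11,18
  Yield 11, then a,b = 18,29
  Yield 18, then a,b = 29,47
  Yield 29, then a,b = 47,76
  Yield 47, then a,b = 76,123
Step 2: 76 >= 50, stop.
Therefore out = [1, 3, 4, 7, 11, 18, 29, 47].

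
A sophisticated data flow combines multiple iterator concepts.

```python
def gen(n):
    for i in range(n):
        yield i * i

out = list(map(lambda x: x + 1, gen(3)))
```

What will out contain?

Step 1: gen(3) yields squares: [0, 1, 4].
Step 2: map adds 1 to each: [1, 2, 5].
Therefore out = [1, 2, 5].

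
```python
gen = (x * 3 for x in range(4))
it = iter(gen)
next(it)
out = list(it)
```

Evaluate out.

Step 1: Generator produces [0, 3, 6, 9].
Step 2: next(it) consumes first element (0).
Step 3: list(it) collects remaining: [3, 6, 9].
Therefore out = [3, 6, 9].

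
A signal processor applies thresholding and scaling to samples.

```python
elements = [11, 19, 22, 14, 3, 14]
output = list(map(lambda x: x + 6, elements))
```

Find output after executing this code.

Step 1: Apply lambda x: x + 6 to each element:
  11 -> 17
  19 -> 25
  22 -> 28
  14 -> 20
  3 -> 9
  14 -> 20
Therefore output = [17, 25, 28, 20, 9, 20].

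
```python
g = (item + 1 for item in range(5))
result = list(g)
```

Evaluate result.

Step 1: For each item in range(5), compute item+1:
  item=0: 0+1 = 1
  item=1: 1+1 = 2
  item=2: 2+1 = 3
  item=3: 3+1 = 4
  item=4: 4+1 = 5
Therefore result = [1, 2, 3, 4, 5].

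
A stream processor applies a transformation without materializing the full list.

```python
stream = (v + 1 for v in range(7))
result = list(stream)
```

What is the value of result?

Step 1: For each v in range(7), compute v+1:
  v=0: 0+1 = 1
  v=1: 1+1 = 2
  v=2: 2+1 = 3
  v=3: 3+1 = 4
  v=4: 4+1 = 5
  v=5: 5+1 = 6
  v=6: 6+1 = 7
Therefore result = [1, 2, 3, 4, 5, 6, 7].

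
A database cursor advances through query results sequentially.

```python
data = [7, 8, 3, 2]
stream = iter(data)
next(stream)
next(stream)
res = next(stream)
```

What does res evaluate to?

Step 1: Create iterator over [7, 8, 3, 2].
Step 2: next() consumes 7.
Step 3: next() consumes 8.
Step 4: next() returns 3.
Therefore res = 3.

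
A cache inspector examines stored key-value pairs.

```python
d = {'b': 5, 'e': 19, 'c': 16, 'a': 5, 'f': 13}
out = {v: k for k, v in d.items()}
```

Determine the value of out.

Step 1: Invert dict (swap keys and values):
  'b': 5 -> 5: 'b'
  'e': 19 -> 19: 'e'
  'c': 16 -> 16: 'c'
  'a': 5 -> 5: 'a'
  'f': 13 -> 13: 'f'
Therefore out = {5: 'a', 19: 'e', 16: 'c', 13: 'f'}.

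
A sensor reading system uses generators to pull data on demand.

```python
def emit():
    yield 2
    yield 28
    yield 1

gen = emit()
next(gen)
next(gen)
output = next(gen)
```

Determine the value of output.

Step 1: emit() creates a generator.
Step 2: next(gen) yields 2 (consumed and discarded).
Step 3: next(gen) yields 28 (consumed and discarded).
Step 4: next(gen) yields 1, assigned to output.
Therefore output = 1.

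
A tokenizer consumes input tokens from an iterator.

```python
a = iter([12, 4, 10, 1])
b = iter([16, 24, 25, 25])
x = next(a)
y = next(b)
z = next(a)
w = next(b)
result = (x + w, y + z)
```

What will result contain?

Step 1: a iterates [12, 4, 10, 1], b iterates [16, 24, 25, 25].
Step 2: x = next(a) = 12, y = next(b) = 16.
Step 3: z = next(a) = 4, w = next(b) = 24.
Step 4: result = (12 + 24, 16 + 4) = (36, 20).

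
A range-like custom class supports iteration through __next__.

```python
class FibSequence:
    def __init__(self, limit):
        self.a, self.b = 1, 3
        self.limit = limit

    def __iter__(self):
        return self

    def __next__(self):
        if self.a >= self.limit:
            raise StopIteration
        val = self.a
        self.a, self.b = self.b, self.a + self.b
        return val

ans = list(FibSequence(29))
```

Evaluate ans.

Step 1: Fibonacci-like sequence (a=1, b=3) until >= 29:
  Yield 1, then a,b = 3,4
  Yield 3, then a,b = 4,7
  Yield 4, then a,b = 7,11
  Yield 7, then a,b = 11,18
  Yield 11, then a,b = 18,29
  Yield 18, then a,b = 29,47
Step 2: 29 >= 29, stop.
Therefore ans = [1, 3, 4, 7, 11, 18].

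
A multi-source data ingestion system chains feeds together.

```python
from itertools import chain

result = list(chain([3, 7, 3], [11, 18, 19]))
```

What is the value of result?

Step 1: chain() concatenates iterables: [3, 7, 3] + [11, 18, 19].
Therefore result = [3, 7, 3, 11, 18, 19].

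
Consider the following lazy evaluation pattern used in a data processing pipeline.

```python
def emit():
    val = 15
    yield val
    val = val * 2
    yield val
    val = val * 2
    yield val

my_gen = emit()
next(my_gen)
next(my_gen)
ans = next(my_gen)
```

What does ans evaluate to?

Step 1: Trace through generator execution:
  Yield 1: val starts at 15, yield 15
  Yield 2: val = 15 * 2 = 30, yield 30
  Yield 3: val = 30 * 2 = 60, yield 60
Step 2: First next() gets 15, second next() gets the second value, third next() yields 60.
Therefore ans = 60.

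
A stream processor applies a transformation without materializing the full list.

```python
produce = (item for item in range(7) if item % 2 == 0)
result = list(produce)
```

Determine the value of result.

Step 1: Filter range(7) keeping only even values:
  item=0: even, included
  item=1: odd, excluded
  item=2: even, included
  item=3: odd, excluded
  item=4: even, included
  item=5: odd, excluded
  item=6: even, included
Therefore result = [0, 2, 4, 6].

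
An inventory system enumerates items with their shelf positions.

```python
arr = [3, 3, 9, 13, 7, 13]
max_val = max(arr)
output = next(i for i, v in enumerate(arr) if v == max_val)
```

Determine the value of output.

Step 1: max([3, 3, 9, 13, 7, 13]) = 13.
Step 2: Find first index where value == 13:
  Index 0: 3 != 13
  Index 1: 3 != 13
  Index 2: 9 != 13
  Index 3: 13 == 13, found!
Therefore output = 3.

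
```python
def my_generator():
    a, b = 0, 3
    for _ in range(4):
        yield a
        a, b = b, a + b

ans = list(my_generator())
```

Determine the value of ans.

Step 1: Fibonacci-like sequence starting with a=0, b=3:
  Iteration 1: yield a=0, then a,b = 3,3
  Iteration 2: yield a=3, then a,b = 3,6
  Iteration 3: yield a=3, then a,b = 6,9
  Iteration 4: yield a=6, then a,b = 9,15
Therefore ans = [0, 3, 3, 6].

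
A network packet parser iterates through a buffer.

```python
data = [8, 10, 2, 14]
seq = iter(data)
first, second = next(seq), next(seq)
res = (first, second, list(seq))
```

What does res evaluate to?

Step 1: Create iterator over [8, 10, 2, 14].
Step 2: first = 8, second = 10.
Step 3: Remaining elements: [2, 14].
Therefore res = (8, 10, [2, 14]).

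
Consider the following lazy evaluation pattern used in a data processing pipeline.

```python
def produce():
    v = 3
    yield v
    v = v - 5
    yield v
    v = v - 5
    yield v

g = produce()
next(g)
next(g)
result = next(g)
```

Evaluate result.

Step 1: Trace through generator execution:
  Yield 1: v starts at 3, yield 3
  Yield 2: v = 3 - 5 = -2, yield -2
  Yield 3: v = -2 - 5 = -7, yield -7
Step 2: First next() gets 3, second next() gets the second value, third next() yields -7.
Therefore result = -7.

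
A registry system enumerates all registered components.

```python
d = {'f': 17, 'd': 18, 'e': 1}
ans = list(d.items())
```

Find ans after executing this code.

Step 1: d.items() returns (key, value) pairs in insertion order.
Therefore ans = [('f', 17), ('d', 18), ('e', 1)].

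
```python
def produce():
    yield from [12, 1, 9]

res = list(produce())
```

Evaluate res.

Step 1: yield from delegates to the iterable, yielding each element.
Step 2: Collected values: [12, 1, 9].
Therefore res = [12, 1, 9].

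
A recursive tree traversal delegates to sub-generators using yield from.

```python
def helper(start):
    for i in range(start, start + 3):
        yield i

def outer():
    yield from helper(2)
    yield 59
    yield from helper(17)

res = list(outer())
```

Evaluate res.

Step 1: outer() delegates to helper(2):
  yield 2
  yield 3
  yield 4
Step 2: yield 59
Step 3: Delegates to helper(17):
  yield 17
  yield 18
  yield 19
Therefore res = [2, 3, 4, 59, 17, 18, 19].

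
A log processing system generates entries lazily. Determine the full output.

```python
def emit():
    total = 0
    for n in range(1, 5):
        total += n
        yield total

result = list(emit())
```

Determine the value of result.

Step 1: Generator accumulates running sum:
  n=1: total = 1, yield 1
  n=2: total = 3, yield 3
  n=3: total = 6, yield 6
  n=4: total = 10, yield 10
Therefore result = [1, 3, 6, 10].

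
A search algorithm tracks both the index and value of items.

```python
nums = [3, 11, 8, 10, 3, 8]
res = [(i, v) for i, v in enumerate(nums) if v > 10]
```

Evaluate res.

Step 1: Filter enumerate([3, 11, 8, 10, 3, 8]) keeping v > 10:
  (0, 3): 3 <= 10, excluded
  (1, 11): 11 > 10, included
  (2, 8): 8 <= 10, excluded
  (3, 10): 10 <= 10, excluded
  (4, 3): 3 <= 10, excluded
  (5, 8): 8 <= 10, excluded
Therefore res = [(1, 11)].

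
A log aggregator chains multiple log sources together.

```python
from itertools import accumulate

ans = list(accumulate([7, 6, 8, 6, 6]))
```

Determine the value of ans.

Step 1: accumulate computes running sums:
  + 7 = 7
  + 6 = 13
  + 8 = 21
  + 6 = 27
  + 6 = 33
Therefore ans = [7, 13, 21, 27, 33].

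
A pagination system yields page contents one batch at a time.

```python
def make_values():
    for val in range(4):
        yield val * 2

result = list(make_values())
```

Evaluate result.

Step 1: For each val in range(4), yield val * 2:
  val=0: yield 0 * 2 = 0
  val=1: yield 1 * 2 = 2
  val=2: yield 2 * 2 = 4
  val=3: yield 3 * 2 = 6
Therefore result = [0, 2, 4, 6].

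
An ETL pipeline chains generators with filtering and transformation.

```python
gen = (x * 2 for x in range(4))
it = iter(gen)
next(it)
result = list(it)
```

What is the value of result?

Step 1: Generator produces [0, 2, 4, 6].
Step 2: next(it) consumes first element (0).
Step 3: list(it) collects remaining: [2, 4, 6].
Therefore result = [2, 4, 6].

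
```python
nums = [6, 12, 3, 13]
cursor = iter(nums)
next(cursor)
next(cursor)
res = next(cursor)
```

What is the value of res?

Step 1: Create iterator over [6, 12, 3, 13].
Step 2: next() consumes 6.
Step 3: next() consumes 12.
Step 4: next() returns 3.
Therefore res = 3.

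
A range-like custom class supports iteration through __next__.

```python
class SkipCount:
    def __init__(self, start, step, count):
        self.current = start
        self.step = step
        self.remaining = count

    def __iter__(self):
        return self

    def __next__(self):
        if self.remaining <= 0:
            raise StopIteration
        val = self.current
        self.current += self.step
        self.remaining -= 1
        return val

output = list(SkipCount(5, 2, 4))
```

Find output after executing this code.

Step 1: SkipCount starts at 5, increments by 2, for 4 steps:
  Yield 5, then current += 2
  Yield 7, then current += 2
  Yield 9, then current += 2
  Yield 11, then current += 2
Therefore output = [5, 7, 9, 11].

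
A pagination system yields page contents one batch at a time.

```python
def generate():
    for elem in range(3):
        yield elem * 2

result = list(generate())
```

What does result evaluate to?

Step 1: For each elem in range(3), yield elem * 2:
  elem=0: yield 0 * 2 = 0
  elem=1: yield 1 * 2 = 2
  elem=2: yield 2 * 2 = 4
Therefore result = [0, 2, 4].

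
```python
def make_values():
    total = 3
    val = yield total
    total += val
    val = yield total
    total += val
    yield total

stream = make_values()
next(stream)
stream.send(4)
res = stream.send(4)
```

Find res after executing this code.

Step 1: next() -> yield total=3.
Step 2: send(4) -> val=4, total = 3+4 = 7, yield 7.
Step 3: send(4) -> val=4, total = 7+4 = 11, yield 11.
Therefore res = 11.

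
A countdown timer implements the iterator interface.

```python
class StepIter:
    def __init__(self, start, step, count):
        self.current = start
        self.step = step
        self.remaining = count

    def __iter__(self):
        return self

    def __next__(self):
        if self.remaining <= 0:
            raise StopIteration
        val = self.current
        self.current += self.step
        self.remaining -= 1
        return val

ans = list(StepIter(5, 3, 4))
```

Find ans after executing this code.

Step 1: StepIter starts at 5, increments by 3, for 4 steps:
  Yield 5, then current += 3
  Yield 8, then current += 3
  Yield 11, then current += 3
  Yield 14, then current += 3
Therefore ans = [5, 8, 11, 14].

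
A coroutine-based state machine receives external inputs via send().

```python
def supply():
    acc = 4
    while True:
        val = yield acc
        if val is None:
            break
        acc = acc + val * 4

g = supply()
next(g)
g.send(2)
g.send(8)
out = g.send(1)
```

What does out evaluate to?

Step 1: next() -> yield acc=4.
Step 2: send(2) -> val=2, acc = 4 + 2*4 = 12, yield 12.
Step 3: send(8) -> val=8, acc = 12 + 8*4 = 44, yield 44.
Step 4: send(1) -> val=1, acc = 44 + 1*4 = 48, yield 48.
Therefore out = 48.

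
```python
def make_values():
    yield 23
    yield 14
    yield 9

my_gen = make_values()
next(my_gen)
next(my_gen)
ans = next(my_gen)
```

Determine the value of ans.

Step 1: make_values() creates a generator.
Step 2: next(my_gen) yields 23 (consumed and discarded).
Step 3: next(my_gen) yields 14 (consumed and discarded).
Step 4: next(my_gen) yields 9, assigned to ans.
Therefore ans = 9.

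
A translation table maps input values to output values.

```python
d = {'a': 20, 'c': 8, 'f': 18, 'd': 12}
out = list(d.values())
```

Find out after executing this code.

Step 1: d.values() returns the dictionary values in insertion order.
Therefore out = [20, 8, 18, 12].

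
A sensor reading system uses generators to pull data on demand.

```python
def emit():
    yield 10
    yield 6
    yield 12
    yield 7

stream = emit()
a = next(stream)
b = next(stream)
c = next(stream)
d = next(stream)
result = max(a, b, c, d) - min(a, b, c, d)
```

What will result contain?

Step 1: Create generator and consume all values:
  a = next(stream) = 10
  b = next(stream) = 6
  c = next(stream) = 12
  d = next(stream) = 7
Step 2: max = 12, min = 6, result = 12 - 6 = 6.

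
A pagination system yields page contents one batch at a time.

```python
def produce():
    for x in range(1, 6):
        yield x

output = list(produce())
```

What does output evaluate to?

Step 1: The generator yields each value from range(1, 6).
Step 2: list() consumes all yields: [1, 2, 3, 4, 5].
Therefore output = [1, 2, 3, 4, 5].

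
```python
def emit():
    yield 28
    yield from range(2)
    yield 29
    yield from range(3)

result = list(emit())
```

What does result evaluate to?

Step 1: Trace yields in order:
  yield 28
  yield 0
  yield 1
  yield 29
  yield 0
  yield 1
  yield 2
Therefore result = [28, 0, 1, 29, 0, 1, 2].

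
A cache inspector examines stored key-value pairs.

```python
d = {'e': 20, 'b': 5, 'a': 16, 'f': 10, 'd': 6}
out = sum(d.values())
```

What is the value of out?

Step 1: d.values() = [20, 5, 16, 10, 6].
Step 2: sum = 57.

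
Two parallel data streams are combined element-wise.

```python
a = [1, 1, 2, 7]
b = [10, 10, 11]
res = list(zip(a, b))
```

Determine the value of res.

Step 1: zip stops at shortest (len(a)=4, len(b)=3):
  Index 0: (1, 10)
  Index 1: (1, 10)
  Index 2: (2, 11)
Step 2: Last element of a (7) has no pair, dropped.
Therefore res = [(1, 10), (1, 10), (2, 11)].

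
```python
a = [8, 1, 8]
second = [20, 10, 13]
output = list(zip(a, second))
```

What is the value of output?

Step 1: zip pairs elements at same index:
  Index 0: (8, 20)
  Index 1: (1, 10)
  Index 2: (8, 13)
Therefore output = [(8, 20), (1, 10), (8, 13)].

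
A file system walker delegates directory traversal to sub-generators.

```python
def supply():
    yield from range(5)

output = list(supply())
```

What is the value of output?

Step 1: yield from delegates to the iterable, yielding each element.
Step 2: Collected values: [0, 1, 2, 3, 4].
Therefore output = [0, 1, 2, 3, 4].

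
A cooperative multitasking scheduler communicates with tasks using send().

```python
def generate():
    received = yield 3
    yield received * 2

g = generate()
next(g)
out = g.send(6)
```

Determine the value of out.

Step 1: next(g) advances to first yield, producing 3.
Step 2: send(6) resumes, received = 6.
Step 3: yield received * 2 = 6 * 2 = 12.
Therefore out = 12.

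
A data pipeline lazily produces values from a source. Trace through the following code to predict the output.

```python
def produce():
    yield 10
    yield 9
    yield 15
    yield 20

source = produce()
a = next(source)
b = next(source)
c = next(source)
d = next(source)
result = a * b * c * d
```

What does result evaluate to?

Step 1: Create generator and consume all values:
  a = next(source) = 10
  b = next(source) = 9
  c = next(source) = 15
  d = next(source) = 20
Step 2: result = 10 * 9 * 15 * 20 = 27000.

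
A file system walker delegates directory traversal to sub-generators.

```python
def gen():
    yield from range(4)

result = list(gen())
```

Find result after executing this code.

Step 1: yield from delegates to the iterable, yielding each element.
Step 2: Collected values: [0, 1, 2, 3].
Therefore result = [0, 1, 2, 3].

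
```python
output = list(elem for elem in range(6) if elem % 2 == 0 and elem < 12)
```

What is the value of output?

Step 1: Filter range(6) where elem % 2 == 0 and elem < 12:
  elem=0: both conditions met, included
  elem=1: excluded (1 % 2 != 0)
  elem=2: both conditions met, included
  elem=3: excluded (3 % 2 != 0)
  elem=4: both conditions met, included
  elem=5: excluded (5 % 2 != 0)
Therefore output = [0, 2, 4].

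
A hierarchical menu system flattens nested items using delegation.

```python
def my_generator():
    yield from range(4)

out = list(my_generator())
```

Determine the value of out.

Step 1: yield from delegates to the iterable, yielding each element.
Step 2: Collected values: [0, 1, 2, 3].
Therefore out = [0, 1, 2, 3].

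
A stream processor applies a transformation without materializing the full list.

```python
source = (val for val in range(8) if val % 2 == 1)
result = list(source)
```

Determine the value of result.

Step 1: Filter range(8) keeping only odd values:
  val=0: even, excluded
  val=1: odd, included
  val=2: even, excluded
  val=3: odd, included
  val=4: even, excluded
  val=5: odd, included
  val=6: even, excluded
  val=7: odd, included
Therefore result = [1, 3, 5, 7].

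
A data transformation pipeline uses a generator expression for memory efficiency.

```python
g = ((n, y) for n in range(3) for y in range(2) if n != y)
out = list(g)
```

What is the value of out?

Step 1: Nested generator over range(3) x range(2) where n != y:
  (0, 0): excluded (n == y)
  (0, 1): included
  (1, 0): included
  (1, 1): excluded (n == y)
  (2, 0): included
  (2, 1): included
Therefore out = [(0, 1), (1, 0), (2, 0), (2, 1)].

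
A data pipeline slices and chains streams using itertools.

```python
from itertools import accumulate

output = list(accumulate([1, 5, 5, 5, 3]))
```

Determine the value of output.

Step 1: accumulate computes running sums:
  + 1 = 1
  + 5 = 6
  + 5 = 11
  + 5 = 16
  + 3 = 19
Therefore output = [1, 6, 11, 16, 19].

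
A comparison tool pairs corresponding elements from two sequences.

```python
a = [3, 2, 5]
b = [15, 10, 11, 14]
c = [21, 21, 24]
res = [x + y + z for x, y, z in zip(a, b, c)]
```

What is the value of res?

Step 1: zip three lists (truncates to shortest, len=3):
  3 + 15 + 21 = 39
  2 + 10 + 21 = 33
  5 + 11 + 24 = 40
Therefore res = [39, 33, 40].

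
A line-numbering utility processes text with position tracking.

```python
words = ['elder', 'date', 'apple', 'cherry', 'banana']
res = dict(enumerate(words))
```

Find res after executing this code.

Step 1: enumerate pairs indices with words:
  0 -> 'elder'
  1 -> 'date'
  2 -> 'apple'
  3 -> 'cherry'
  4 -> 'banana'
Therefore res = {0: 'elder', 1: 'date', 2: 'apple', 3: 'cherry', 4: 'banana'}.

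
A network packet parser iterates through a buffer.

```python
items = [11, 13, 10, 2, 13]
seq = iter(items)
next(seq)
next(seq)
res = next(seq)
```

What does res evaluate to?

Step 1: Create iterator over [11, 13, 10, 2, 13].
Step 2: next() consumes 11.
Step 3: next() consumes 13.
Step 4: next() returns 10.
Therefore res = 10.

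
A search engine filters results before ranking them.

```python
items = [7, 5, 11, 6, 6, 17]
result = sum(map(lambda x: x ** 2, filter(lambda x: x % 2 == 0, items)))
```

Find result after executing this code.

Step 1: Filter even numbers from [7, 5, 11, 6, 6, 17]: [6, 6]
Step 2: Square each: [36, 36]
Step 3: Sum = 72.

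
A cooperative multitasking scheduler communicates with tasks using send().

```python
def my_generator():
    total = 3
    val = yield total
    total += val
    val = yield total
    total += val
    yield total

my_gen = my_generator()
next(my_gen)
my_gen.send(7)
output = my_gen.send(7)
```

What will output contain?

Step 1: next() -> yield total=3.
Step 2: send(7) -> val=7, total = 3+7 = 10, yield 10.
Step 3: send(7) -> val=7, total = 10+7 = 17, yield 17.
Therefore output = 17.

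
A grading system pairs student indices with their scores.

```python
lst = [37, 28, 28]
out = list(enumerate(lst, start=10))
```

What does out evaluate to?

Step 1: enumerate with start=10:
  (10, 37)
  (11, 28)
  (12, 28)
Therefore out = [(10, 37), (11, 28), (12, 28)].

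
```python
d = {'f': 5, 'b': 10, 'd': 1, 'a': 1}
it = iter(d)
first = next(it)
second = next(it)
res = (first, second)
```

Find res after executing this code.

Step 1: iter(d) iterates over keys: ['f', 'b', 'd', 'a'].
Step 2: first = next(it) = 'f', second = next(it) = 'b'.
Therefore res = ('f', 'b').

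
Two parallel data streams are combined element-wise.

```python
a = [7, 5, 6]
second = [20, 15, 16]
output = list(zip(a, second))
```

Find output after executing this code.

Step 1: zip pairs elements at same index:
  Index 0: (7, 20)
  Index 1: (5, 15)
  Index 2: (6, 16)
Therefore output = [(7, 20), (5, 15), (6, 16)].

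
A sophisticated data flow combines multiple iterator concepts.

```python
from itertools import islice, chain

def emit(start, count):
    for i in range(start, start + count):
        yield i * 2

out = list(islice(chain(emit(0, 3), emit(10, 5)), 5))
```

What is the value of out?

Step 1: emit(0, 3) yields [0, 2, 4].
Step 2: emit(10, 5) yields [20, 22, 24, 26, 28].
Step 3: chain concatenates: [0, 2, 4, 20, 22, 24, 26, 28].
Step 4: islice takes first 5: [0, 2, 4, 20, 22].
Therefore out = [0, 2, 4, 20, 22].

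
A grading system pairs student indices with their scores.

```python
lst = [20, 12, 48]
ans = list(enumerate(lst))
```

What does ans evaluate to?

Step 1: enumerate pairs each element with its index:
  (0, 20)
  (1, 12)
  (2, 48)
Therefore ans = [(0, 20), (1, 12), (2, 48)].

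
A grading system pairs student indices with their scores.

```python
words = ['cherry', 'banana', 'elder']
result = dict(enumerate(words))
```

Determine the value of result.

Step 1: enumerate pairs indices with words:
  0 -> 'cherry'
  1 -> 'banana'
  2 -> 'elder'
Therefore result = {0: 'cherry', 1: 'banana', 2: 'elder'}.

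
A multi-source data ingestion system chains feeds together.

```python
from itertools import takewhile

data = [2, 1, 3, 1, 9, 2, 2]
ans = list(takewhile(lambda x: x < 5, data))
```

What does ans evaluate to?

Step 1: takewhile stops at first element >= 5:
  2 < 5: take
  1 < 5: take
  3 < 5: take
  1 < 5: take
  9 >= 5: stop
Therefore ans = [2, 1, 3, 1].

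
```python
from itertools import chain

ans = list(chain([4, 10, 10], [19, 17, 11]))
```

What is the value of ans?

Step 1: chain() concatenates iterables: [4, 10, 10] + [19, 17, 11].
Therefore ans = [4, 10, 10, 19, 17, 11].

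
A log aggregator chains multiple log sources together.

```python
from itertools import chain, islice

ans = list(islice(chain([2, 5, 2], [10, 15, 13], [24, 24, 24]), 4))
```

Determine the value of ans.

Step 1: chain([2, 5, 2], [10, 15, 13], [24, 24, 24]) = [2, 5, 2, 10, 15, 13, 24, 24, 24].
Step 2: islice takes first 4 elements: [2, 5, 2, 10].
Therefore ans = [2, 5, 2, 10].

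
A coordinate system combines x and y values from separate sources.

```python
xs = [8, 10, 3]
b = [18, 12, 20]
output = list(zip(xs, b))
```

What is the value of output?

Step 1: zip pairs elements at same index:
  Index 0: (8, 18)
  Index 1: (10, 12)
  Index 2: (3, 20)
Therefore output = [(8, 18), (10, 12), (3, 20)].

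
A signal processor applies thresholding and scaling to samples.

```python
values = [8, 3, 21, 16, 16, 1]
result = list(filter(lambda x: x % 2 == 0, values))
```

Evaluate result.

Step 1: Filter elements divisible by 2:
  8 % 2 = 0: kept
  3 % 2 = 1: removed
  21 % 2 = 1: removed
  16 % 2 = 0: kept
  16 % 2 = 0: kept
  1 % 2 = 1: removed
Therefore result = [8, 16, 16].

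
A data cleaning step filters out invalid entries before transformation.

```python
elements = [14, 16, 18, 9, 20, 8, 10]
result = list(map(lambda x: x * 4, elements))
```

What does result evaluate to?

Step 1: Apply lambda x: x * 4 to each element:
  14 -> 56
  16 -> 64
  18 -> 72
  9 -> 36
  20 -> 80
  8 -> 32
  10 -> 40
Therefore result = [56, 64, 72, 36, 80, 32, 40].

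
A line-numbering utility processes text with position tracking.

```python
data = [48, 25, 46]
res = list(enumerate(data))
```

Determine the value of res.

Step 1: enumerate pairs each element with its index:
  (0, 48)
  (1, 25)
  (2, 46)
Therefore res = [(0, 48), (1, 25), (2, 46)].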